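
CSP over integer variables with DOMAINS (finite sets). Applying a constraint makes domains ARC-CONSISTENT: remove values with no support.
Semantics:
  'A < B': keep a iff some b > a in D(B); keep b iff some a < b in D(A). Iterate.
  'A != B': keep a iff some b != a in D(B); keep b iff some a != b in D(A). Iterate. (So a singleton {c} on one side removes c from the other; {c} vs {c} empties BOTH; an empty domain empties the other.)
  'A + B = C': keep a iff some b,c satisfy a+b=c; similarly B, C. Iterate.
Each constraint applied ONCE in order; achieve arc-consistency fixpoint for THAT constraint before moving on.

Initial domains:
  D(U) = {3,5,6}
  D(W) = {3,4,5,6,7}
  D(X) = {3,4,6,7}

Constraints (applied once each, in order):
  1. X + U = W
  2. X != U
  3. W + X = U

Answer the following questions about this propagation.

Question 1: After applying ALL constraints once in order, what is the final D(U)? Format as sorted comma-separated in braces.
Answer: {}

Derivation:
Constraint 1 (X + U = W) on D(X)={3,4,6,7} D(U)={3,5,6} D(W)={3,4,5,6,7}: X {3,4,6,7}->{3,4}; U {3,5,6}->{3}; W {3,4,5,6,7}->{6,7}
Constraint 2 (X != U) on D(X)={3,4} D(U)={3}: X {3,4}->{4}
Constraint 3 (W + X = U) on D(W)={6,7} D(X)={4} D(U)={3}: W {6,7}->{}; X {4}->{}; U {3}->{}
So after all 3 constraints: D(U) = {}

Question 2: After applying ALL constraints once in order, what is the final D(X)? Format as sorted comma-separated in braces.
Constraint 1 (X + U = W) on D(X)={3,4,6,7} D(U)={3,5,6} D(W)={3,4,5,6,7}: X {3,4,6,7}->{3,4}; U {3,5,6}->{3}; W {3,4,5,6,7}->{6,7}
Constraint 2 (X != U) on D(X)={3,4} D(U)={3}: X {3,4}->{4}
Constraint 3 (W + X = U) on D(W)={6,7} D(X)={4} D(U)={3}: W {6,7}->{}; X {4}->{}; U {3}->{}
So after all 3 constraints: D(X) = {}

Answer: {}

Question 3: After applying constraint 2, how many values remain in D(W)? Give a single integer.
Constraint 1 (X + U = W) on D(X)={3,4,6,7} D(U)={3,5,6} D(W)={3,4,5,6,7}: X {3,4,6,7}->{3,4}; U {3,5,6}->{3}; W {3,4,5,6,7}->{6,7}
Constraint 2 (X != U) on D(X)={3,4} D(U)={3}: X {3,4}->{4}
So after constraint 2: D(W)={6,7}, size = 2

Answer: 2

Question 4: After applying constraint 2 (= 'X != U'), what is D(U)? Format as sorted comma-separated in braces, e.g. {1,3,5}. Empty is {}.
Answer: {3}

Derivation:
Constraint 1 (X + U = W) on D(X)={3,4,6,7} D(U)={3,5,6} D(W)={3,4,5,6,7}: X {3,4,6,7}->{3,4}; U {3,5,6}->{3}; W {3,4,5,6,7}->{6,7}
Constraint 2 (X != U) on D(X)={3,4} D(U)={3}: X {3,4}->{4}
So after constraint 2: D(U) = {3}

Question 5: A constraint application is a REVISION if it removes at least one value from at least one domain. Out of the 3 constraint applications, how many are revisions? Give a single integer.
Answer: 3

Derivation:
Constraint 1 (X + U = W) on D(X)={3,4,6,7} D(U)={3,5,6} D(W)={3,4,5,6,7}: X {3,4,6,7}->{3,4}; U {3,5,6}->{3}; W {3,4,5,6,7}->{6,7} => REVISION
Constraint 2 (X != U) on D(X)={3,4} D(U)={3}: X {3,4}->{4} => REVISION
Constraint 3 (W + X = U) on D(W)={6,7} D(X)={4} D(U)={3}: W {6,7}->{}; X {4}->{}; U {3}->{} => REVISION
Total revisions = 3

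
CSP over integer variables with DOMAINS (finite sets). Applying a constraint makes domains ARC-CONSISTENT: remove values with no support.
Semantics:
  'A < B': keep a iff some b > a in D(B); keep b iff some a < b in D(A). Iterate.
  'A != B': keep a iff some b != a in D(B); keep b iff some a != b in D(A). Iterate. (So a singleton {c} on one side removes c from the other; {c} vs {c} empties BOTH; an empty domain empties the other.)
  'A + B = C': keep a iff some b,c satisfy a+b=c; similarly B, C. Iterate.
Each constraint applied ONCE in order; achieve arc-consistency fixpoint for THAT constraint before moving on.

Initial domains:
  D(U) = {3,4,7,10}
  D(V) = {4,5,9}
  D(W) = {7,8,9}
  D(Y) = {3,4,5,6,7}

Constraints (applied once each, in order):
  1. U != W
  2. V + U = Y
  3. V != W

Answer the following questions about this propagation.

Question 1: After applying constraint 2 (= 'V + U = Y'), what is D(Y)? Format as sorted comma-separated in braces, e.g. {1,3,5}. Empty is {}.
Constraint 1 (U != W) on D(U)={3,4,7,10} D(W)={7,8,9}: no change
Constraint 2 (V + U = Y) on D(V)={4,5,9} D(U)={3,4,7,10} D(Y)={3,4,5,6,7}: V {4,5,9}->{4}; U {3,4,7,10}->{3}; Y {3,4,5,6,7}->{7}
So after constraint 2: D(Y) = {7}

Answer: {7}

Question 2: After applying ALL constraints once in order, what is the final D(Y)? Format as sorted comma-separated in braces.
Answer: {7}

Derivation:
Constraint 1 (U != W) on D(U)={3,4,7,10} D(W)={7,8,9}: no change
Constraint 2 (V + U = Y) on D(V)={4,5,9} D(U)={3,4,7,10} D(Y)={3,4,5,6,7}: V {4,5,9}->{4}; U {3,4,7,10}->{3}; Y {3,4,5,6,7}->{7}
Constraint 3 (V != W) on D(V)={4} D(W)={7,8,9}: no change
So after all 3 constraints: D(Y) = {7}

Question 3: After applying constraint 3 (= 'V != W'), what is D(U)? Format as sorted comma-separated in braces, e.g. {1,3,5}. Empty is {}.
Answer: {3}

Derivation:
Constraint 1 (U != W) on D(U)={3,4,7,10} D(W)={7,8,9}: no change
Constraint 2 (V + U = Y) on D(V)={4,5,9} D(U)={3,4,7,10} D(Y)={3,4,5,6,7}: V {4,5,9}->{4}; U {3,4,7,10}->{3}; Y {3,4,5,6,7}->{7}
Constraint 3 (V != W) on D(V)={4} D(W)={7,8,9}: no change
So after constraint 3: D(U) = {3}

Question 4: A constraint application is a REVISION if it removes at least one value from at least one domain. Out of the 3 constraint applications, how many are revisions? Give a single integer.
Answer: 1

Derivation:
Constraint 1 (U != W) on D(U)={3,4,7,10} D(W)={7,8,9}: no change => not a revision
Constraint 2 (V + U = Y) on D(V)={4,5,9} D(U)={3,4,7,10} D(Y)={3,4,5,6,7}: V {4,5,9}->{4}; U {3,4,7,10}->{3}; Y {3,4,5,6,7}->{7} => REVISION
Constraint 3 (V != W) on D(V)={4} D(W)={7,8,9}: no change => not a revision
Total revisions = 1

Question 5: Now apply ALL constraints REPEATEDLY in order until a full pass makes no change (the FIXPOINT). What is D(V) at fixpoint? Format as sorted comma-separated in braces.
pass 0 (initial): D(V)={4,5,9}
pass 1: U {3,4,7,10}->{3}; V {4,5,9}->{4}; Y {3,4,5,6,7}->{7}
pass 2: no change
Fixpoint after 2 passes: D(V) = {4}

Answer: {4}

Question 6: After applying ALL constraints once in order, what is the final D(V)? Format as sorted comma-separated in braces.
Answer: {4}

Derivation:
Constraint 1 (U != W) on D(U)={3,4,7,10} D(W)={7,8,9}: no change
Constraint 2 (V + U = Y) on D(V)={4,5,9} D(U)={3,4,7,10} D(Y)={3,4,5,6,7}: V {4,5,9}->{4}; U {3,4,7,10}->{3}; Y {3,4,5,6,7}->{7}
Constraint 3 (V != W) on D(V)={4} D(W)={7,8,9}: no change
So after all 3 constraints: D(V) = {4}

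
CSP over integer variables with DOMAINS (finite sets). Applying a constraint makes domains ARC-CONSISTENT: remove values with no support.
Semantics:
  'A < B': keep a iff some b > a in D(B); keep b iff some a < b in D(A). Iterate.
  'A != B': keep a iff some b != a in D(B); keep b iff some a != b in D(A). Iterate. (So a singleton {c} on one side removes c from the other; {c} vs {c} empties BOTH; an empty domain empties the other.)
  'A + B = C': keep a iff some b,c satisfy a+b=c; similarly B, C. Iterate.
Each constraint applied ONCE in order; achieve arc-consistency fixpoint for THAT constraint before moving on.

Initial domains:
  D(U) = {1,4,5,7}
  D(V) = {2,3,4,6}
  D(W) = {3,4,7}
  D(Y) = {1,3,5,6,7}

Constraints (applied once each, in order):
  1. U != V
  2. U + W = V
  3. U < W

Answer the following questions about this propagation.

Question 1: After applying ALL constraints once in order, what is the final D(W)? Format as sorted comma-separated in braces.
Constraint 1 (U != V) on D(U)={1,4,5,7} D(V)={2,3,4,6}: no change
Constraint 2 (U + W = V) on D(U)={1,4,5,7} D(W)={3,4,7} D(V)={2,3,4,6}: U {1,4,5,7}->{1}; W {3,4,7}->{3}; V {2,3,4,6}->{4}
Constraint 3 (U < W) on D(U)={1} D(W)={3}: no change
So after all 3 constraints: D(W) = {3}

Answer: {3}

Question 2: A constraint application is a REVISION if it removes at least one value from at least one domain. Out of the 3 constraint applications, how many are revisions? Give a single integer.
Constraint 1 (U != V) on D(U)={1,4,5,7} D(V)={2,3,4,6}: no change => not a revision
Constraint 2 (U + W = V) on D(U)={1,4,5,7} D(W)={3,4,7} D(V)={2,3,4,6}: U {1,4,5,7}->{1}; W {3,4,7}->{3}; V {2,3,4,6}->{4} => REVISION
Constraint 3 (U < W) on D(U)={1} D(W)={3}: no change => not a revision
Total revisions = 1

Answer: 1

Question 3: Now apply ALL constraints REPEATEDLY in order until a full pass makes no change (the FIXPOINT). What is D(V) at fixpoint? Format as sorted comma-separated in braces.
pass 0 (initial): D(V)={2,3,4,6}
pass 1: U {1,4,5,7}->{1}; V {2,3,4,6}->{4}; W {3,4,7}->{3}
pass 2: no change
Fixpoint after 2 passes: D(V) = {4}

Answer: {4}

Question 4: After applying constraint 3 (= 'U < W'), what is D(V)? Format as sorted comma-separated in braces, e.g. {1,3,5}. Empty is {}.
Constraint 1 (U != V) on D(U)={1,4,5,7} D(V)={2,3,4,6}: no change
Constraint 2 (U + W = V) on D(U)={1,4,5,7} D(W)={3,4,7} D(V)={2,3,4,6}: U {1,4,5,7}->{1}; W {3,4,7}->{3}; V {2,3,4,6}->{4}
Constraint 3 (U < W) on D(U)={1} D(W)={3}: no change
So after constraint 3: D(V) = {4}

Answer: {4}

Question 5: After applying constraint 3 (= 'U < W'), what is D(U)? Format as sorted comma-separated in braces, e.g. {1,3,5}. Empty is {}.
Answer: {1}

Derivation:
Constraint 1 (U != V) on D(U)={1,4,5,7} D(V)={2,3,4,6}: no change
Constraint 2 (U + W = V) on D(U)={1,4,5,7} D(W)={3,4,7} D(V)={2,3,4,6}: U {1,4,5,7}->{1}; W {3,4,7}->{3}; V {2,3,4,6}->{4}
Constraint 3 (U < W) on D(U)={1} D(W)={3}: no change
So after constraint 3: D(U) = {1}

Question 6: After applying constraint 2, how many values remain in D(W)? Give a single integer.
Answer: 1

Derivation:
Constraint 1 (U != V) on D(U)={1,4,5,7} D(V)={2,3,4,6}: no change
Constraint 2 (U + W = V) on D(U)={1,4,5,7} D(W)={3,4,7} D(V)={2,3,4,6}: U {1,4,5,7}->{1}; W {3,4,7}->{3}; V {2,3,4,6}->{4}
So after constraint 2: D(W)={3}, size = 1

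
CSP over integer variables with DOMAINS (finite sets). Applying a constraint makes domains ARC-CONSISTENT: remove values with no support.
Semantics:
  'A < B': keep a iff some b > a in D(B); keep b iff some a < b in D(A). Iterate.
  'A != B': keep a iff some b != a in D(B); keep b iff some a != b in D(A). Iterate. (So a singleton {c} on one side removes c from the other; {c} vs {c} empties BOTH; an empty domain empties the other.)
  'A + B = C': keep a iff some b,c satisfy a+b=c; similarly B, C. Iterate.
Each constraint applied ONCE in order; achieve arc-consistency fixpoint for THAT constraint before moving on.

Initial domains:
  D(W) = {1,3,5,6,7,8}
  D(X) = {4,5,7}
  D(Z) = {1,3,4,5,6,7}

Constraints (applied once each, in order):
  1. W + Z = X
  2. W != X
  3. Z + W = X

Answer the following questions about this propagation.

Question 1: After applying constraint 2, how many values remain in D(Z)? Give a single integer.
Answer: 4

Derivation:
Constraint 1 (W + Z = X) on D(W)={1,3,5,6,7,8} D(Z)={1,3,4,5,6,7} D(X)={4,5,7}: W {1,3,5,6,7,8}->{1,3,6}; Z {1,3,4,5,6,7}->{1,3,4,6}
Constraint 2 (W != X) on D(W)={1,3,6} D(X)={4,5,7}: no change
So after constraint 2: D(Z)={1,3,4,6}, size = 4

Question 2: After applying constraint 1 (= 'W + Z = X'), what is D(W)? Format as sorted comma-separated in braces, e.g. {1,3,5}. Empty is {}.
Answer: {1,3,6}

Derivation:
Constraint 1 (W + Z = X) on D(W)={1,3,5,6,7,8} D(Z)={1,3,4,5,6,7} D(X)={4,5,7}: W {1,3,5,6,7,8}->{1,3,6}; Z {1,3,4,5,6,7}->{1,3,4,6}
So after constraint 1: D(W) = {1,3,6}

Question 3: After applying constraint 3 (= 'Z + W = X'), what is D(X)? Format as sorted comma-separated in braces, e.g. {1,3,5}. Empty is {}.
Answer: {4,5,7}

Derivation:
Constraint 1 (W + Z = X) on D(W)={1,3,5,6,7,8} D(Z)={1,3,4,5,6,7} D(X)={4,5,7}: W {1,3,5,6,7,8}->{1,3,6}; Z {1,3,4,5,6,7}->{1,3,4,6}
Constraint 2 (W != X) on D(W)={1,3,6} D(X)={4,5,7}: no change
Constraint 3 (Z + W = X) on D(Z)={1,3,4,6} D(W)={1,3,6} D(X)={4,5,7}: no change
So after constraint 3: D(X) = {4,5,7}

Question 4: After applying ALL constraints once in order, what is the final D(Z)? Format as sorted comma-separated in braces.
Constraint 1 (W + Z = X) on D(W)={1,3,5,6,7,8} D(Z)={1,3,4,5,6,7} D(X)={4,5,7}: W {1,3,5,6,7,8}->{1,3,6}; Z {1,3,4,5,6,7}->{1,3,4,6}
Constraint 2 (W != X) on D(W)={1,3,6} D(X)={4,5,7}: no change
Constraint 3 (Z + W = X) on D(Z)={1,3,4,6} D(W)={1,3,6} D(X)={4,5,7}: no change
So after all 3 constraints: D(Z) = {1,3,4,6}

Answer: {1,3,4,6}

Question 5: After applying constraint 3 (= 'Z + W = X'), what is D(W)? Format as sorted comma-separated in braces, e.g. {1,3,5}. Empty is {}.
Answer: {1,3,6}

Derivation:
Constraint 1 (W + Z = X) on D(W)={1,3,5,6,7,8} D(Z)={1,3,4,5,6,7} D(X)={4,5,7}: W {1,3,5,6,7,8}->{1,3,6}; Z {1,3,4,5,6,7}->{1,3,4,6}
Constraint 2 (W != X) on D(W)={1,3,6} D(X)={4,5,7}: no change
Constraint 3 (Z + W = X) on D(Z)={1,3,4,6} D(W)={1,3,6} D(X)={4,5,7}: no change
So after constraint 3: D(W) = {1,3,6}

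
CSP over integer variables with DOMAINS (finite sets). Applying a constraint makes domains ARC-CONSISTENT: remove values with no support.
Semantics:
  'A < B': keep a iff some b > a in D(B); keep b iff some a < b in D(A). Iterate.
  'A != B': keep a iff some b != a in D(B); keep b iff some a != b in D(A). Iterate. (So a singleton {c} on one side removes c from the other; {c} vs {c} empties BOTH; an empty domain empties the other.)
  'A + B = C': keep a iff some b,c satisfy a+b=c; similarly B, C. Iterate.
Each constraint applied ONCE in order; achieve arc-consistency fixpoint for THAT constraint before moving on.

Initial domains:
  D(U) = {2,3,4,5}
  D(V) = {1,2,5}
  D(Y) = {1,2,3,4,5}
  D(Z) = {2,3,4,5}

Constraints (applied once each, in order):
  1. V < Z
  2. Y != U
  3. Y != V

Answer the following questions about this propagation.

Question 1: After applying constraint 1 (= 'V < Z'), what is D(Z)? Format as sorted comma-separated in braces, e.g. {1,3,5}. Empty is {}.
Answer: {2,3,4,5}

Derivation:
Constraint 1 (V < Z) on D(V)={1,2,5} D(Z)={2,3,4,5}: V {1,2,5}->{1,2}
So after constraint 1: D(Z) = {2,3,4,5}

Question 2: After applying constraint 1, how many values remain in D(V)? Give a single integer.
Constraint 1 (V < Z) on D(V)={1,2,5} D(Z)={2,3,4,5}: V {1,2,5}->{1,2}
So after constraint 1: D(V)={1,2}, size = 2

Answer: 2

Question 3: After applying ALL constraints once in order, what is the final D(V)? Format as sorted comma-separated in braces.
Answer: {1,2}

Derivation:
Constraint 1 (V < Z) on D(V)={1,2,5} D(Z)={2,3,4,5}: V {1,2,5}->{1,2}
Constraint 2 (Y != U) on D(Y)={1,2,3,4,5} D(U)={2,3,4,5}: no change
Constraint 3 (Y != V) on D(Y)={1,2,3,4,5} D(V)={1,2}: no change
So after all 3 constraints: D(V) = {1,2}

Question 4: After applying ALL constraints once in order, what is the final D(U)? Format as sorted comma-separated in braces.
Constraint 1 (V < Z) on D(V)={1,2,5} D(Z)={2,3,4,5}: V {1,2,5}->{1,2}
Constraint 2 (Y != U) on D(Y)={1,2,3,4,5} D(U)={2,3,4,5}: no change
Constraint 3 (Y != V) on D(Y)={1,2,3,4,5} D(V)={1,2}: no change
So after all 3 constraints: D(U) = {2,3,4,5}

Answer: {2,3,4,5}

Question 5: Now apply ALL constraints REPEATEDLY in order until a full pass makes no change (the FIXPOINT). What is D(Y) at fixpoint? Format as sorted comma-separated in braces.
pass 0 (initial): D(Y)={1,2,3,4,5}
pass 1: V {1,2,5}->{1,2}
pass 2: no change
Fixpoint after 2 passes: D(Y) = {1,2,3,4,5}

Answer: {1,2,3,4,5}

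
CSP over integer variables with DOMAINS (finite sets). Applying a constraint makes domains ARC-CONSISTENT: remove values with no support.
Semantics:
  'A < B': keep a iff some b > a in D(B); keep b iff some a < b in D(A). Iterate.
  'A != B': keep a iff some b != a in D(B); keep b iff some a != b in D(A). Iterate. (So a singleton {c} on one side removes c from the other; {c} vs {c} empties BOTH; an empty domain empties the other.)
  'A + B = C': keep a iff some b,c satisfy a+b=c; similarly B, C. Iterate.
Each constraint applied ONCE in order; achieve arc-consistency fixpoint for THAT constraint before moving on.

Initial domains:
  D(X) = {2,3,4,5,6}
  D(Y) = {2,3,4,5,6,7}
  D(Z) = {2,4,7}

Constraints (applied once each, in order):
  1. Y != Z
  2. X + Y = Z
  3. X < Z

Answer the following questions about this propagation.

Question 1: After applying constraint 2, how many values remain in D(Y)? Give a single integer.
Constraint 1 (Y != Z) on D(Y)={2,3,4,5,6,7} D(Z)={2,4,7}: no change
Constraint 2 (X + Y = Z) on D(X)={2,3,4,5,6} D(Y)={2,3,4,5,6,7} D(Z)={2,4,7}: X {2,3,4,5,6}->{2,3,4,5}; Y {2,3,4,5,6,7}->{2,3,4,5}; Z {2,4,7}->{4,7}
So after constraint 2: D(Y)={2,3,4,5}, size = 4

Answer: 4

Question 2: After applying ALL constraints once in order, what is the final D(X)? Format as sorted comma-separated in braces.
Constraint 1 (Y != Z) on D(Y)={2,3,4,5,6,7} D(Z)={2,4,7}: no change
Constraint 2 (X + Y = Z) on D(X)={2,3,4,5,6} D(Y)={2,3,4,5,6,7} D(Z)={2,4,7}: X {2,3,4,5,6}->{2,3,4,5}; Y {2,3,4,5,6,7}->{2,3,4,5}; Z {2,4,7}->{4,7}
Constraint 3 (X < Z) on D(X)={2,3,4,5} D(Z)={4,7}: no change
So after all 3 constraints: D(X) = {2,3,4,5}

Answer: {2,3,4,5}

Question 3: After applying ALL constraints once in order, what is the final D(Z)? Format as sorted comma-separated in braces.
Constraint 1 (Y != Z) on D(Y)={2,3,4,5,6,7} D(Z)={2,4,7}: no change
Constraint 2 (X + Y = Z) on D(X)={2,3,4,5,6} D(Y)={2,3,4,5,6,7} D(Z)={2,4,7}: X {2,3,4,5,6}->{2,3,4,5}; Y {2,3,4,5,6,7}->{2,3,4,5}; Z {2,4,7}->{4,7}
Constraint 3 (X < Z) on D(X)={2,3,4,5} D(Z)={4,7}: no change
So after all 3 constraints: D(Z) = {4,7}

Answer: {4,7}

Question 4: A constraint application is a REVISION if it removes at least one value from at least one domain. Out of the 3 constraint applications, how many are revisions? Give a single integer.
Answer: 1

Derivation:
Constraint 1 (Y != Z) on D(Y)={2,3,4,5,6,7} D(Z)={2,4,7}: no change => not a revision
Constraint 2 (X + Y = Z) on D(X)={2,3,4,5,6} D(Y)={2,3,4,5,6,7} D(Z)={2,4,7}: X {2,3,4,5,6}->{2,3,4,5}; Y {2,3,4,5,6,7}->{2,3,4,5}; Z {2,4,7}->{4,7} => REVISION
Constraint 3 (X < Z) on D(X)={2,3,4,5} D(Z)={4,7}: no change => not a revision
Total revisions = 1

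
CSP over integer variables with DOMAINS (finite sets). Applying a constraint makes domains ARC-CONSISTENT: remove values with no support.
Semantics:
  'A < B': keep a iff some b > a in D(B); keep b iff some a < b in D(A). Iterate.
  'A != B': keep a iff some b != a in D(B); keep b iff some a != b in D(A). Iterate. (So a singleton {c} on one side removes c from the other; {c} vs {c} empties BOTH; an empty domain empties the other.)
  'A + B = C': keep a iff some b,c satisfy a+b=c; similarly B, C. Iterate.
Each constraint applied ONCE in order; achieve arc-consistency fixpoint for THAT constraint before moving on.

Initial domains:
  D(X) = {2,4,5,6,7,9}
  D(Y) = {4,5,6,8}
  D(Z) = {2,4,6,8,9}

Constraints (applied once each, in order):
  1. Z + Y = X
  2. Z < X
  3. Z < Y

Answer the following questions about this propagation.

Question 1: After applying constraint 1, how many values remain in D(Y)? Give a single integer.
Constraint 1 (Z + Y = X) on D(Z)={2,4,6,8,9} D(Y)={4,5,6,8} D(X)={2,4,5,6,7,9}: Z {2,4,6,8,9}->{2,4}; Y {4,5,6,8}->{4,5}; X {2,4,5,6,7,9}->{6,7,9}
So after constraint 1: D(Y)={4,5}, size = 2

Answer: 2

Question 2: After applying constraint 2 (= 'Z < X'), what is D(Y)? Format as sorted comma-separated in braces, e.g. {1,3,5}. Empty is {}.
Constraint 1 (Z + Y = X) on D(Z)={2,4,6,8,9} D(Y)={4,5,6,8} D(X)={2,4,5,6,7,9}: Z {2,4,6,8,9}->{2,4}; Y {4,5,6,8}->{4,5}; X {2,4,5,6,7,9}->{6,7,9}
Constraint 2 (Z < X) on D(Z)={2,4} D(X)={6,7,9}: no change
So after constraint 2: D(Y) = {4,5}

Answer: {4,5}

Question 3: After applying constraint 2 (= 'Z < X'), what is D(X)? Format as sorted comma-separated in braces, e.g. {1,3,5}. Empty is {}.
Constraint 1 (Z + Y = X) on D(Z)={2,4,6,8,9} D(Y)={4,5,6,8} D(X)={2,4,5,6,7,9}: Z {2,4,6,8,9}->{2,4}; Y {4,5,6,8}->{4,5}; X {2,4,5,6,7,9}->{6,7,9}
Constraint 2 (Z < X) on D(Z)={2,4} D(X)={6,7,9}: no change
So after constraint 2: D(X) = {6,7,9}

Answer: {6,7,9}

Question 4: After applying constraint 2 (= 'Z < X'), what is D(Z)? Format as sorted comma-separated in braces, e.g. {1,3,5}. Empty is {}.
Answer: {2,4}

Derivation:
Constraint 1 (Z + Y = X) on D(Z)={2,4,6,8,9} D(Y)={4,5,6,8} D(X)={2,4,5,6,7,9}: Z {2,4,6,8,9}->{2,4}; Y {4,5,6,8}->{4,5}; X {2,4,5,6,7,9}->{6,7,9}
Constraint 2 (Z < X) on D(Z)={2,4} D(X)={6,7,9}: no change
So after constraint 2: D(Z) = {2,4}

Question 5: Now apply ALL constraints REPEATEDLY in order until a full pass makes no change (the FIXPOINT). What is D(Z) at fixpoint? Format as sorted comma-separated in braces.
Answer: {2,4}

Derivation:
pass 0 (initial): D(Z)={2,4,6,8,9}
pass 1: X {2,4,5,6,7,9}->{6,7,9}; Y {4,5,6,8}->{4,5}; Z {2,4,6,8,9}->{2,4}
pass 2: no change
Fixpoint after 2 passes: D(Z) = {2,4}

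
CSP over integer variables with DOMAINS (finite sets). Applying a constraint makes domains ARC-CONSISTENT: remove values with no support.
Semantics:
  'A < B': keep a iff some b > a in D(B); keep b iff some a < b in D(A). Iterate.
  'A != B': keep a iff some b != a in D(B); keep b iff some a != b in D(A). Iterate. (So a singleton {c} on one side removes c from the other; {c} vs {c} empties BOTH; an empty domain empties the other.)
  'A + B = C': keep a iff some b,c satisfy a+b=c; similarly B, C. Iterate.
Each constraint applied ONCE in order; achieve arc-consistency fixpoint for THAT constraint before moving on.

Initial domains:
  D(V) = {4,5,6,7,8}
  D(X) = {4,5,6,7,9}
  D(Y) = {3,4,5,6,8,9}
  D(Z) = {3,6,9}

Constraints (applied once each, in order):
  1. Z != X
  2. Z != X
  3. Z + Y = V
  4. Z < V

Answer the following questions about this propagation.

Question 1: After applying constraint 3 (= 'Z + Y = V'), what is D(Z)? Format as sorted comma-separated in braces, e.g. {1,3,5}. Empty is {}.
Answer: {3}

Derivation:
Constraint 1 (Z != X) on D(Z)={3,6,9} D(X)={4,5,6,7,9}: no change
Constraint 2 (Z != X) on D(Z)={3,6,9} D(X)={4,5,6,7,9}: no change
Constraint 3 (Z + Y = V) on D(Z)={3,6,9} D(Y)={3,4,5,6,8,9} D(V)={4,5,6,7,8}: Z {3,6,9}->{3}; Y {3,4,5,6,8,9}->{3,4,5}; V {4,5,6,7,8}->{6,7,8}
So after constraint 3: D(Z) = {3}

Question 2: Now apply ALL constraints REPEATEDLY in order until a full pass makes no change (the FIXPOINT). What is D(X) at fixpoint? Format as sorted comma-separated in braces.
pass 0 (initial): D(X)={4,5,6,7,9}
pass 1: V {4,5,6,7,8}->{6,7,8}; Y {3,4,5,6,8,9}->{3,4,5}; Z {3,6,9}->{3}
pass 2: no change
Fixpoint after 2 passes: D(X) = {4,5,6,7,9}

Answer: {4,5,6,7,9}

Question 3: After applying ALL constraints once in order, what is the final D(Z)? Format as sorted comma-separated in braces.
Constraint 1 (Z != X) on D(Z)={3,6,9} D(X)={4,5,6,7,9}: no change
Constraint 2 (Z != X) on D(Z)={3,6,9} D(X)={4,5,6,7,9}: no change
Constraint 3 (Z + Y = V) on D(Z)={3,6,9} D(Y)={3,4,5,6,8,9} D(V)={4,5,6,7,8}: Z {3,6,9}->{3}; Y {3,4,5,6,8,9}->{3,4,5}; V {4,5,6,7,8}->{6,7,8}
Constraint 4 (Z < V) on D(Z)={3} D(V)={6,7,8}: no change
So after all 4 constraints: D(Z) = {3}

Answer: {3}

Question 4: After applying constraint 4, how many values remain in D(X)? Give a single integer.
Answer: 5

Derivation:
Constraint 1 (Z != X) on D(Z)={3,6,9} D(X)={4,5,6,7,9}: no change
Constraint 2 (Z != X) on D(Z)={3,6,9} D(X)={4,5,6,7,9}: no change
Constraint 3 (Z + Y = V) on D(Z)={3,6,9} D(Y)={3,4,5,6,8,9} D(V)={4,5,6,7,8}: Z {3,6,9}->{3}; Y {3,4,5,6,8,9}->{3,4,5}; V {4,5,6,7,8}->{6,7,8}
Constraint 4 (Z < V) on D(Z)={3} D(V)={6,7,8}: no change
So after constraint 4: D(X)={4,5,6,7,9}, size = 5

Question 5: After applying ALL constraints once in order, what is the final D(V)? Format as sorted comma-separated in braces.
Answer: {6,7,8}

Derivation:
Constraint 1 (Z != X) on D(Z)={3,6,9} D(X)={4,5,6,7,9}: no change
Constraint 2 (Z != X) on D(Z)={3,6,9} D(X)={4,5,6,7,9}: no change
Constraint 3 (Z + Y = V) on D(Z)={3,6,9} D(Y)={3,4,5,6,8,9} D(V)={4,5,6,7,8}: Z {3,6,9}->{3}; Y {3,4,5,6,8,9}->{3,4,5}; V {4,5,6,7,8}->{6,7,8}
Constraint 4 (Z < V) on D(Z)={3} D(V)={6,7,8}: no change
So after all 4 constraints: D(V) = {6,7,8}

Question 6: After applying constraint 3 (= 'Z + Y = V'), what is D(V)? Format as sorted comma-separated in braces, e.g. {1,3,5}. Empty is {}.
Answer: {6,7,8}

Derivation:
Constraint 1 (Z != X) on D(Z)={3,6,9} D(X)={4,5,6,7,9}: no change
Constraint 2 (Z != X) on D(Z)={3,6,9} D(X)={4,5,6,7,9}: no change
Constraint 3 (Z + Y = V) on D(Z)={3,6,9} D(Y)={3,4,5,6,8,9} D(V)={4,5,6,7,8}: Z {3,6,9}->{3}; Y {3,4,5,6,8,9}->{3,4,5}; V {4,5,6,7,8}->{6,7,8}
So after constraint 3: D(V) = {6,7,8}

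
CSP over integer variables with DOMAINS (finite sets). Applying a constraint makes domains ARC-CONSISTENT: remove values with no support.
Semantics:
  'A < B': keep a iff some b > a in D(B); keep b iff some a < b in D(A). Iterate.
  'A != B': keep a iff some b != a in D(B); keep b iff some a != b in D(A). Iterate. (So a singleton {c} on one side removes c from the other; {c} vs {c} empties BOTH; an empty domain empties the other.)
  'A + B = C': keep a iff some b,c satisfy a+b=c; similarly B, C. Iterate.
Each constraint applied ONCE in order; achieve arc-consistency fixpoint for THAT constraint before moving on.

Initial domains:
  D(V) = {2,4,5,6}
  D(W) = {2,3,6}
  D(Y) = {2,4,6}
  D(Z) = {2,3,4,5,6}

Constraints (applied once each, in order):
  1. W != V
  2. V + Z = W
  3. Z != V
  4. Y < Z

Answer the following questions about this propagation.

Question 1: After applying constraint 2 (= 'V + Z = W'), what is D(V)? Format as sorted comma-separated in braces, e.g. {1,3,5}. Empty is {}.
Answer: {2,4}

Derivation:
Constraint 1 (W != V) on D(W)={2,3,6} D(V)={2,4,5,6}: no change
Constraint 2 (V + Z = W) on D(V)={2,4,5,6} D(Z)={2,3,4,5,6} D(W)={2,3,6}: V {2,4,5,6}->{2,4}; Z {2,3,4,5,6}->{2,4}; W {2,3,6}->{6}
So after constraint 2: D(V) = {2,4}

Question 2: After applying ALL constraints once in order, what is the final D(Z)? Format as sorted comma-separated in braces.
Constraint 1 (W != V) on D(W)={2,3,6} D(V)={2,4,5,6}: no change
Constraint 2 (V + Z = W) on D(V)={2,4,5,6} D(Z)={2,3,4,5,6} D(W)={2,3,6}: V {2,4,5,6}->{2,4}; Z {2,3,4,5,6}->{2,4}; W {2,3,6}->{6}
Constraint 3 (Z != V) on D(Z)={2,4} D(V)={2,4}: no change
Constraint 4 (Y < Z) on D(Y)={2,4,6} D(Z)={2,4}: Y {2,4,6}->{2}; Z {2,4}->{4}
So after all 4 constraints: D(Z) = {4}

Answer: {4}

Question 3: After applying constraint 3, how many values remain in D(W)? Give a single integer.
Answer: 1

Derivation:
Constraint 1 (W != V) on D(W)={2,3,6} D(V)={2,4,5,6}: no change
Constraint 2 (V + Z = W) on D(V)={2,4,5,6} D(Z)={2,3,4,5,6} D(W)={2,3,6}: V {2,4,5,6}->{2,4}; Z {2,3,4,5,6}->{2,4}; W {2,3,6}->{6}
Constraint 3 (Z != V) on D(Z)={2,4} D(V)={2,4}: no change
So after constraint 3: D(W)={6}, size = 1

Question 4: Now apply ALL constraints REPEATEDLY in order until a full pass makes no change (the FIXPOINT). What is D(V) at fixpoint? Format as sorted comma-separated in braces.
pass 0 (initial): D(V)={2,4,5,6}
pass 1: V {2,4,5,6}->{2,4}; W {2,3,6}->{6}; Y {2,4,6}->{2}; Z {2,3,4,5,6}->{4}
pass 2: V {2,4}->{2}
pass 3: no change
Fixpoint after 3 passes: D(V) = {2}

Answer: {2}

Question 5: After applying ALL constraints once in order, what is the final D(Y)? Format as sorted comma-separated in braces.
Constraint 1 (W != V) on D(W)={2,3,6} D(V)={2,4,5,6}: no change
Constraint 2 (V + Z = W) on D(V)={2,4,5,6} D(Z)={2,3,4,5,6} D(W)={2,3,6}: V {2,4,5,6}->{2,4}; Z {2,3,4,5,6}->{2,4}; W {2,3,6}->{6}
Constraint 3 (Z != V) on D(Z)={2,4} D(V)={2,4}: no change
Constraint 4 (Y < Z) on D(Y)={2,4,6} D(Z)={2,4}: Y {2,4,6}->{2}; Z {2,4}->{4}
So after all 4 constraints: D(Y) = {2}

Answer: {2}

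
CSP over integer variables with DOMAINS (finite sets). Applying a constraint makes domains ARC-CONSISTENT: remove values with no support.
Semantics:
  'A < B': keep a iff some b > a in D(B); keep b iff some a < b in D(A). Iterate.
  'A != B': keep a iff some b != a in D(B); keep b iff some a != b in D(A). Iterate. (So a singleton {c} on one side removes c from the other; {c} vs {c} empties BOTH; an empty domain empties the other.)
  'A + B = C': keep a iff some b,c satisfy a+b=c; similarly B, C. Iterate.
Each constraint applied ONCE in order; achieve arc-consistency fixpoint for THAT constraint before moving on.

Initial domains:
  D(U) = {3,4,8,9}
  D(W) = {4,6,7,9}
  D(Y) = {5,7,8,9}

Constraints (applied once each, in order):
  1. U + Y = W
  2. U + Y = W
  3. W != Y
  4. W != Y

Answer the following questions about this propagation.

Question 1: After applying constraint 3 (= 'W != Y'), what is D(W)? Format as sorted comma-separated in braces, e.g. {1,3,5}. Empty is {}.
Constraint 1 (U + Y = W) on D(U)={3,4,8,9} D(Y)={5,7,8,9} D(W)={4,6,7,9}: U {3,4,8,9}->{4}; Y {5,7,8,9}->{5}; W {4,6,7,9}->{9}
Constraint 2 (U + Y = W) on D(U)={4} D(Y)={5} D(W)={9}: no change
Constraint 3 (W != Y) on D(W)={9} D(Y)={5}: no change
So after constraint 3: D(W) = {9}

Answer: {9}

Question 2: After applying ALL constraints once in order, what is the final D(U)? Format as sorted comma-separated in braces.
Constraint 1 (U + Y = W) on D(U)={3,4,8,9} D(Y)={5,7,8,9} D(W)={4,6,7,9}: U {3,4,8,9}->{4}; Y {5,7,8,9}->{5}; W {4,6,7,9}->{9}
Constraint 2 (U + Y = W) on D(U)={4} D(Y)={5} D(W)={9}: no change
Constraint 3 (W != Y) on D(W)={9} D(Y)={5}: no change
Constraint 4 (W != Y) on D(W)={9} D(Y)={5}: no change
So after all 4 constraints: D(U) = {4}

Answer: {4}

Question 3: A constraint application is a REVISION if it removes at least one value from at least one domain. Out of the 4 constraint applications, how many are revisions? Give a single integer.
Answer: 1

Derivation:
Constraint 1 (U + Y = W) on D(U)={3,4,8,9} D(Y)={5,7,8,9} D(W)={4,6,7,9}: U {3,4,8,9}->{4}; Y {5,7,8,9}->{5}; W {4,6,7,9}->{9} => REVISION
Constraint 2 (U + Y = W) on D(U)={4} D(Y)={5} D(W)={9}: no change => not a revision
Constraint 3 (W != Y) on D(W)={9} D(Y)={5}: no change => not a revision
Constraint 4 (W != Y) on D(W)={9} D(Y)={5}: no change => not a revision
Total revisions = 1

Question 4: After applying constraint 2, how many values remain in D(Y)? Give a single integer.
Answer: 1

Derivation:
Constraint 1 (U + Y = W) on D(U)={3,4,8,9} D(Y)={5,7,8,9} D(W)={4,6,7,9}: U {3,4,8,9}->{4}; Y {5,7,8,9}->{5}; W {4,6,7,9}->{9}
Constraint 2 (U + Y = W) on D(U)={4} D(Y)={5} D(W)={9}: no change
So after constraint 2: D(Y)={5}, size = 1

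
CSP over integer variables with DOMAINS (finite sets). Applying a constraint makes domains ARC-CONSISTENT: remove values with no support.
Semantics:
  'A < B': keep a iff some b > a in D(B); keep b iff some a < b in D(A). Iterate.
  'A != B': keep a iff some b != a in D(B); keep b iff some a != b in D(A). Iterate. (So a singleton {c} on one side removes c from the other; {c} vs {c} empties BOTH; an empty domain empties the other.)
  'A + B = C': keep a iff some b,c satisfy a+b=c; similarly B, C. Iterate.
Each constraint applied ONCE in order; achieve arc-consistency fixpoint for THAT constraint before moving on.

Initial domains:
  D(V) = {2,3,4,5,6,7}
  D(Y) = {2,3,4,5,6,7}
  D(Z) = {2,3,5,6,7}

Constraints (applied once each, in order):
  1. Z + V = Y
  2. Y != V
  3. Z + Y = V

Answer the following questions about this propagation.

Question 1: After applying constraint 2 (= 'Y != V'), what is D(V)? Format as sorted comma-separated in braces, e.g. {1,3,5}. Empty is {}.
Answer: {2,3,4,5}

Derivation:
Constraint 1 (Z + V = Y) on D(Z)={2,3,5,6,7} D(V)={2,3,4,5,6,7} D(Y)={2,3,4,5,6,7}: Z {2,3,5,6,7}->{2,3,5}; V {2,3,4,5,6,7}->{2,3,4,5}; Y {2,3,4,5,6,7}->{4,5,6,7}
Constraint 2 (Y != V) on D(Y)={4,5,6,7} D(V)={2,3,4,5}: no change
So after constraint 2: D(V) = {2,3,4,5}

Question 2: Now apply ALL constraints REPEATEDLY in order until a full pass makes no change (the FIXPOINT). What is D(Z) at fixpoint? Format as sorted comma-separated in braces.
pass 0 (initial): D(Z)={2,3,5,6,7}
pass 1: V {2,3,4,5,6,7}->{}; Y {2,3,4,5,6,7}->{}; Z {2,3,5,6,7}->{}
pass 2: no change
Fixpoint after 2 passes: D(Z) = {}

Answer: {}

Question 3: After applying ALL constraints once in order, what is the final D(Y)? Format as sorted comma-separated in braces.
Constraint 1 (Z + V = Y) on D(Z)={2,3,5,6,7} D(V)={2,3,4,5,6,7} D(Y)={2,3,4,5,6,7}: Z {2,3,5,6,7}->{2,3,5}; V {2,3,4,5,6,7}->{2,3,4,5}; Y {2,3,4,5,6,7}->{4,5,6,7}
Constraint 2 (Y != V) on D(Y)={4,5,6,7} D(V)={2,3,4,5}: no change
Constraint 3 (Z + Y = V) on D(Z)={2,3,5} D(Y)={4,5,6,7} D(V)={2,3,4,5}: Z {2,3,5}->{}; Y {4,5,6,7}->{}; V {2,3,4,5}->{}
So after all 3 constraints: D(Y) = {}

Answer: {}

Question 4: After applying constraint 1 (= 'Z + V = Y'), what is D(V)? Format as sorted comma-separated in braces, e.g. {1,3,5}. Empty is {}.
Constraint 1 (Z + V = Y) on D(Z)={2,3,5,6,7} D(V)={2,3,4,5,6,7} D(Y)={2,3,4,5,6,7}: Z {2,3,5,6,7}->{2,3,5}; V {2,3,4,5,6,7}->{2,3,4,5}; Y {2,3,4,5,6,7}->{4,5,6,7}
So after constraint 1: D(V) = {2,3,4,5}

Answer: {2,3,4,5}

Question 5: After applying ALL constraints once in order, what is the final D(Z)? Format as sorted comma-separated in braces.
Answer: {}

Derivation:
Constraint 1 (Z + V = Y) on D(Z)={2,3,5,6,7} D(V)={2,3,4,5,6,7} D(Y)={2,3,4,5,6,7}: Z {2,3,5,6,7}->{2,3,5}; V {2,3,4,5,6,7}->{2,3,4,5}; Y {2,3,4,5,6,7}->{4,5,6,7}
Constraint 2 (Y != V) on D(Y)={4,5,6,7} D(V)={2,3,4,5}: no change
Constraint 3 (Z + Y = V) on D(Z)={2,3,5} D(Y)={4,5,6,7} D(V)={2,3,4,5}: Z {2,3,5}->{}; Y {4,5,6,7}->{}; V {2,3,4,5}->{}
So after all 3 constraints: D(Z) = {}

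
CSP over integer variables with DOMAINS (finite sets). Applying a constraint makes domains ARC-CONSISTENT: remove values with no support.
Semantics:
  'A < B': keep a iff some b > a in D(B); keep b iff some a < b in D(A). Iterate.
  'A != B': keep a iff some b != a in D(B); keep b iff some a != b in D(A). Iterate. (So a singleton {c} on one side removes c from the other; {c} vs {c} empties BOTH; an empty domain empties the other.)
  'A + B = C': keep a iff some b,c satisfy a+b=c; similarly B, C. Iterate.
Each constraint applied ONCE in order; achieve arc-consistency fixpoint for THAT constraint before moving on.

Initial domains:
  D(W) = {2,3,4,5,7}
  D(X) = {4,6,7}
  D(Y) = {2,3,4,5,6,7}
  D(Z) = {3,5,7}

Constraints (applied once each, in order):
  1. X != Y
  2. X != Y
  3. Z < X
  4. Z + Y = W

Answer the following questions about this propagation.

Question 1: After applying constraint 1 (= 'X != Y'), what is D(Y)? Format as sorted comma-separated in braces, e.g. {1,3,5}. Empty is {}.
Answer: {2,3,4,5,6,7}

Derivation:
Constraint 1 (X != Y) on D(X)={4,6,7} D(Y)={2,3,4,5,6,7}: no change
So after constraint 1: D(Y) = {2,3,4,5,6,7}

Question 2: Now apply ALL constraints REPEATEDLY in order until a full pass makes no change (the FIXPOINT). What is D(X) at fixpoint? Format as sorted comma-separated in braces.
pass 0 (initial): D(X)={4,6,7}
pass 1: W {2,3,4,5,7}->{5,7}; Y {2,3,4,5,6,7}->{2,4}; Z {3,5,7}->{3,5}
pass 2: no change
Fixpoint after 2 passes: D(X) = {4,6,7}

Answer: {4,6,7}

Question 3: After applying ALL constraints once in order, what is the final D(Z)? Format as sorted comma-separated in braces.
Constraint 1 (X != Y) on D(X)={4,6,7} D(Y)={2,3,4,5,6,7}: no change
Constraint 2 (X != Y) on D(X)={4,6,7} D(Y)={2,3,4,5,6,7}: no change
Constraint 3 (Z < X) on D(Z)={3,5,7} D(X)={4,6,7}: Z {3,5,7}->{3,5}
Constraint 4 (Z + Y = W) on D(Z)={3,5} D(Y)={2,3,4,5,6,7} D(W)={2,3,4,5,7}: Y {2,3,4,5,6,7}->{2,4}; W {2,3,4,5,7}->{5,7}
So after all 4 constraints: D(Z) = {3,5}

Answer: {3,5}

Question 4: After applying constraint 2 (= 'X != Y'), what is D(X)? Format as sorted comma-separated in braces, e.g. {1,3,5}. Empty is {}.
Answer: {4,6,7}

Derivation:
Constraint 1 (X != Y) on D(X)={4,6,7} D(Y)={2,3,4,5,6,7}: no change
Constraint 2 (X != Y) on D(X)={4,6,7} D(Y)={2,3,4,5,6,7}: no change
So after constraint 2: D(X) = {4,6,7}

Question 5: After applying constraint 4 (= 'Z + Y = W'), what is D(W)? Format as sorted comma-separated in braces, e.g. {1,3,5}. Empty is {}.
Answer: {5,7}

Derivation:
Constraint 1 (X != Y) on D(X)={4,6,7} D(Y)={2,3,4,5,6,7}: no change
Constraint 2 (X != Y) on D(X)={4,6,7} D(Y)={2,3,4,5,6,7}: no change
Constraint 3 (Z < X) on D(Z)={3,5,7} D(X)={4,6,7}: Z {3,5,7}->{3,5}
Constraint 4 (Z + Y = W) on D(Z)={3,5} D(Y)={2,3,4,5,6,7} D(W)={2,3,4,5,7}: Y {2,3,4,5,6,7}->{2,4}; W {2,3,4,5,7}->{5,7}
So after constraint 4: D(W) = {5,7}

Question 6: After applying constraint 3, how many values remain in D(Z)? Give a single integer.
Constraint 1 (X != Y) on D(X)={4,6,7} D(Y)={2,3,4,5,6,7}: no change
Constraint 2 (X != Y) on D(X)={4,6,7} D(Y)={2,3,4,5,6,7}: no change
Constraint 3 (Z < X) on D(Z)={3,5,7} D(X)={4,6,7}: Z {3,5,7}->{3,5}
So after constraint 3: D(Z)={3,5}, size = 2

Answer: 2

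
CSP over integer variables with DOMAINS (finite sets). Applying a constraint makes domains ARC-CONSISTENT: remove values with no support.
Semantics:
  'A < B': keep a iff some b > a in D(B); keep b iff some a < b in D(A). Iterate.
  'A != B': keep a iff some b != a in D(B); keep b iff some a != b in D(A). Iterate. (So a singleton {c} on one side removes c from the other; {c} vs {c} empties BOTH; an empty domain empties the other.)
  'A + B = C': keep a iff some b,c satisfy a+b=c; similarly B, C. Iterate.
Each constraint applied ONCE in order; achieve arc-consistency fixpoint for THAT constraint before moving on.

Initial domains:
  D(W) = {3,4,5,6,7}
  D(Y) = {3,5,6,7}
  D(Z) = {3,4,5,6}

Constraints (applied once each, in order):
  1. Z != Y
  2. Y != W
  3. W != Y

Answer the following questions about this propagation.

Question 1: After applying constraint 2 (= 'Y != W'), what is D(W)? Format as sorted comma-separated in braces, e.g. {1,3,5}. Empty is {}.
Constraint 1 (Z != Y) on D(Z)={3,4,5,6} D(Y)={3,5,6,7}: no change
Constraint 2 (Y != W) on D(Y)={3,5,6,7} D(W)={3,4,5,6,7}: no change
So after constraint 2: D(W) = {3,4,5,6,7}

Answer: {3,4,5,6,7}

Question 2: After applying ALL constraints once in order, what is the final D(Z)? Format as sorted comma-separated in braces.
Answer: {3,4,5,6}

Derivation:
Constraint 1 (Z != Y) on D(Z)={3,4,5,6} D(Y)={3,5,6,7}: no change
Constraint 2 (Y != W) on D(Y)={3,5,6,7} D(W)={3,4,5,6,7}: no change
Constraint 3 (W != Y) on D(W)={3,4,5,6,7} D(Y)={3,5,6,7}: no change
So after all 3 constraints: D(Z) = {3,4,5,6}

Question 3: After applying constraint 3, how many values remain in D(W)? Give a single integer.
Constraint 1 (Z != Y) on D(Z)={3,4,5,6} D(Y)={3,5,6,7}: no change
Constraint 2 (Y != W) on D(Y)={3,5,6,7} D(W)={3,4,5,6,7}: no change
Constraint 3 (W != Y) on D(W)={3,4,5,6,7} D(Y)={3,5,6,7}: no change
So after constraint 3: D(W)={3,4,5,6,7}, size = 5

Answer: 5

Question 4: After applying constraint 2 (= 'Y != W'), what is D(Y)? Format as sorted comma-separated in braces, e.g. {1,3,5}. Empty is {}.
Answer: {3,5,6,7}

Derivation:
Constraint 1 (Z != Y) on D(Z)={3,4,5,6} D(Y)={3,5,6,7}: no change
Constraint 2 (Y != W) on D(Y)={3,5,6,7} D(W)={3,4,5,6,7}: no change
So after constraint 2: D(Y) = {3,5,6,7}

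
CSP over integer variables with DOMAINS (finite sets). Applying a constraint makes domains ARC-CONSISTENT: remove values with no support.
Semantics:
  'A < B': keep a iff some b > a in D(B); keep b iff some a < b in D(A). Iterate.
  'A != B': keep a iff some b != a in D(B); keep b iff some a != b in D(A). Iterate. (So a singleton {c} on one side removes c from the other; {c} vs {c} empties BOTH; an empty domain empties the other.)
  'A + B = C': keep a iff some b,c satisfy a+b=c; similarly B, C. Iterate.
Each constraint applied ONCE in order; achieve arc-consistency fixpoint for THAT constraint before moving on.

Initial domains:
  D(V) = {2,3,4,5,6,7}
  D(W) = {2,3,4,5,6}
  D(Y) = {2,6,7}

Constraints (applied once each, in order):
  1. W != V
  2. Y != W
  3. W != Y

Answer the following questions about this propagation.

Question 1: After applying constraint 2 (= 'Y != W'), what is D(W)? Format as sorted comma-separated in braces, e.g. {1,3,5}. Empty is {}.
Constraint 1 (W != V) on D(W)={2,3,4,5,6} D(V)={2,3,4,5,6,7}: no change
Constraint 2 (Y != W) on D(Y)={2,6,7} D(W)={2,3,4,5,6}: no change
So after constraint 2: D(W) = {2,3,4,5,6}

Answer: {2,3,4,5,6}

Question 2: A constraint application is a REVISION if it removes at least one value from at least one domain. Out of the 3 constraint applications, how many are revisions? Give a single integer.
Answer: 0

Derivation:
Constraint 1 (W != V) on D(W)={2,3,4,5,6} D(V)={2,3,4,5,6,7}: no change => not a revision
Constraint 2 (Y != W) on D(Y)={2,6,7} D(W)={2,3,4,5,6}: no change => not a revision
Constraint 3 (W != Y) on D(W)={2,3,4,5,6} D(Y)={2,6,7}: no change => not a revision
Total revisions = 0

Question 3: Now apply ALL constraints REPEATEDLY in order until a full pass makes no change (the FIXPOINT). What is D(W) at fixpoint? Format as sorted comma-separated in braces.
Answer: {2,3,4,5,6}

Derivation:
pass 0 (initial): D(W)={2,3,4,5,6}
pass 1: no change
Fixpoint after 1 passes: D(W) = {2,3,4,5,6}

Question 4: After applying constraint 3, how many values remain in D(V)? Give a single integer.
Constraint 1 (W != V) on D(W)={2,3,4,5,6} D(V)={2,3,4,5,6,7}: no change
Constraint 2 (Y != W) on D(Y)={2,6,7} D(W)={2,3,4,5,6}: no change
Constraint 3 (W != Y) on D(W)={2,3,4,5,6} D(Y)={2,6,7}: no change
So after constraint 3: D(V)={2,3,4,5,6,7}, size = 6

Answer: 6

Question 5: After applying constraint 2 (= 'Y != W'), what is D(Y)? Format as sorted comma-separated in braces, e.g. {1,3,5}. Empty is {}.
Answer: {2,6,7}

Derivation:
Constraint 1 (W != V) on D(W)={2,3,4,5,6} D(V)={2,3,4,5,6,7}: no change
Constraint 2 (Y != W) on D(Y)={2,6,7} D(W)={2,3,4,5,6}: no change
So after constraint 2: D(Y) = {2,6,7}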